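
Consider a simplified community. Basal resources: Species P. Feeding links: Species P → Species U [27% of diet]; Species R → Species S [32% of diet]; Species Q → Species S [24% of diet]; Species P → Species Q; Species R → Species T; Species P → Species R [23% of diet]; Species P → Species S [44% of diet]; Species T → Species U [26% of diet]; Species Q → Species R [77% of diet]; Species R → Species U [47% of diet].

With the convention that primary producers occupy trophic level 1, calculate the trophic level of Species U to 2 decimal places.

3.55

Species Q: 1 + 1 = 2
Species R: 1 + (0.23×1 + 0.77×2) = 2.77
Species S: 1 + (0.32×2.77 + 0.24×2 + 0.44×1) = 2.8064
Species T: 1 + 2.77 = 3.77
Species U: 1 + (0.26×3.77 + 0.47×2.77 + 0.27×1) = 3.5521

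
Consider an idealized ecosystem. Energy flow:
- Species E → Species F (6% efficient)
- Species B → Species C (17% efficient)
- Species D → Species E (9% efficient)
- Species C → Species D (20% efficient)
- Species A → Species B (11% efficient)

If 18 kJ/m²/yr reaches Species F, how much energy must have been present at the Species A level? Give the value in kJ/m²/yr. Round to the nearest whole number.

891266 kJ/m²/yr

Cumulative transfer efficiency: 0.11 × 0.17 × 0.2 × 0.09 × 0.06 = 0.000020196
Species A energy = 18 / 0.000020196 = 891266 kJ/m²/yr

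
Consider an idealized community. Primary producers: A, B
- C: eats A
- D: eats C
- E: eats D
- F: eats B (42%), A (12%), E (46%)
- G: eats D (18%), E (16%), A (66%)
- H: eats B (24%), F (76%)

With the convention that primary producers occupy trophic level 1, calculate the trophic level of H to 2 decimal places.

3.81

C: 1 + 1 = 2
D: 1 + 2 = 3
E: 1 + 3 = 4
F: 1 + (0.42×1 + 0.12×1 + 0.46×4) = 3.38
G: 1 + (0.18×3 + 0.16×4 + 0.66×1) = 2.84
H: 1 + (0.24×1 + 0.76×3.38) = 3.8088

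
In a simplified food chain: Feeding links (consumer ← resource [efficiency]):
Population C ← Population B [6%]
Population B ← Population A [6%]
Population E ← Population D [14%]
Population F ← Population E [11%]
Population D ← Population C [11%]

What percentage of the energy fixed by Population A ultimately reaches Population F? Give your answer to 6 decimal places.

Product of link efficiencies: 0.06 × 0.06 × 0.11 × 0.14 × 0.11 = 0.0000060984
As a percentage: 0.0000060984 × 100 = 0.000610%

0.000610%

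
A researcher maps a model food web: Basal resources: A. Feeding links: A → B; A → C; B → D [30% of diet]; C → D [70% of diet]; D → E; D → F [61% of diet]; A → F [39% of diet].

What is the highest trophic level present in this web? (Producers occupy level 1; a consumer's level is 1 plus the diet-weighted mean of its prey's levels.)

4

B: 1 + 1 = 2
C: 1 + 1 = 2
D: 1 + (0.3×2 + 0.7×2) = 3
E: 1 + 3 = 4
F: 1 + (0.61×3 + 0.39×1) = 3.22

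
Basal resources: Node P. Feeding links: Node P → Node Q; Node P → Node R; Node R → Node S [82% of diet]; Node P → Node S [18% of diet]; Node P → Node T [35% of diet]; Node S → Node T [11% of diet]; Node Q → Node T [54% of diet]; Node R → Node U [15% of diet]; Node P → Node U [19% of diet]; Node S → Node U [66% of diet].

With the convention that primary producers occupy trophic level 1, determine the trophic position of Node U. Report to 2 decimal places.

Node Q: 1 + 1 = 2
Node R: 1 + 1 = 2
Node S: 1 + (0.82×2 + 0.18×1) = 2.82
Node T: 1 + (0.35×1 + 0.11×2.82 + 0.54×2) = 2.7402
Node U: 1 + (0.15×2 + 0.19×1 + 0.66×2.82) = 3.3512

3.35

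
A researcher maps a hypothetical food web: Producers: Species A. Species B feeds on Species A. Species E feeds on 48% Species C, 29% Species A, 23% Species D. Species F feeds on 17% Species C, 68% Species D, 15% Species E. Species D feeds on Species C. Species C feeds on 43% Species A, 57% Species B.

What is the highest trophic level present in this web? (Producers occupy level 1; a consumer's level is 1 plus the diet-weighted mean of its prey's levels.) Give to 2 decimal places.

Species B: 1 + 1 = 2
Species C: 1 + (0.43×1 + 0.57×2) = 2.57
Species D: 1 + 2.57 = 3.57
Species E: 1 + (0.48×2.57 + 0.29×1 + 0.23×3.57) = 3.3447
Species F: 1 + (0.17×2.57 + 0.68×3.57 + 0.15×3.3447) = 4.366205

4.37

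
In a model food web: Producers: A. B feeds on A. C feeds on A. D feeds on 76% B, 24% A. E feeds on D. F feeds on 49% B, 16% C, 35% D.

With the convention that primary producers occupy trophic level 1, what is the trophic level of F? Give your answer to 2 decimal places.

3.27

B: 1 + 1 = 2
C: 1 + 1 = 2
D: 1 + (0.76×2 + 0.24×1) = 2.76
E: 1 + 2.76 = 3.76
F: 1 + (0.49×2 + 0.16×2 + 0.35×2.76) = 3.266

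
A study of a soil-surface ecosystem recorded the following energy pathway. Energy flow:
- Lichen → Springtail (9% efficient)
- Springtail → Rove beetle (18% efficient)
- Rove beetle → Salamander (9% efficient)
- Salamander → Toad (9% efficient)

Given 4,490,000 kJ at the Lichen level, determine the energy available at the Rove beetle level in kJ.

Springtail: 4490000 × 0.09 = 404100 kJ
Rove beetle: 404100 × 0.18 = 72738 kJ

72738 kJ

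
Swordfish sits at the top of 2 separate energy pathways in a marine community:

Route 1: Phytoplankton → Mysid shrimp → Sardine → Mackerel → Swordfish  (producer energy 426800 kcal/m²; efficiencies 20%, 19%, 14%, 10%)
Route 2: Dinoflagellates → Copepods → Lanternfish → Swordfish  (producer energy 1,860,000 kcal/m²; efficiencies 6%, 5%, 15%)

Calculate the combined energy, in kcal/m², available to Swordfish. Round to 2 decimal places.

1064.06 kcal/m²

Route 1: 426800 × 0.2 × 0.19 × 0.14 × 0.1 = 227.0576 kcal/m²
Route 2: 1860000 × 0.06 × 0.05 × 0.15 = 837 kcal/m²
Total at Swordfish: 227.0576 + 837 = 1064.0576 kcal/m²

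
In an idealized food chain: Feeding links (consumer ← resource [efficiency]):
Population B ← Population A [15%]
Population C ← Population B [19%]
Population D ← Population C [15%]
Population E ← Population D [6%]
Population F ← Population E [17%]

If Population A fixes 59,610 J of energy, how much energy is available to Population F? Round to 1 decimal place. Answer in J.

2.6 J

Population B: 59610 × 0.15 = 8941.5 J
Population C: 8941.5 × 0.19 = 1698.885 J
Population D: 1698.885 × 0.15 = 254.83275 J
Population E: 254.83275 × 0.06 = 15.289965 J
Population F: 15.289965 × 0.17 = 2.59929405 J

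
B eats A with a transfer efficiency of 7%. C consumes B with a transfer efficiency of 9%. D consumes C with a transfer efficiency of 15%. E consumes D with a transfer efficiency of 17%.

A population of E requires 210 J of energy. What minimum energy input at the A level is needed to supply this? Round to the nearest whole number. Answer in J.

1307190 J

Cumulative transfer efficiency: 0.07 × 0.09 × 0.15 × 0.17 = 0.00016065
A energy = 210 / 0.00016065 = 1307190 J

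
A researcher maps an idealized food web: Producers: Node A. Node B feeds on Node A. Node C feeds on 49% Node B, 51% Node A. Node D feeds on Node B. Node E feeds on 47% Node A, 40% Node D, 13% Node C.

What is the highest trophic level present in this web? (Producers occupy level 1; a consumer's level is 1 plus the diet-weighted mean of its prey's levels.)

3

Node B: 1 + 1 = 2
Node C: 1 + (0.49×2 + 0.51×1) = 2.49
Node D: 1 + 2 = 3
Node E: 1 + (0.47×1 + 0.4×3 + 0.13×2.49) = 2.9937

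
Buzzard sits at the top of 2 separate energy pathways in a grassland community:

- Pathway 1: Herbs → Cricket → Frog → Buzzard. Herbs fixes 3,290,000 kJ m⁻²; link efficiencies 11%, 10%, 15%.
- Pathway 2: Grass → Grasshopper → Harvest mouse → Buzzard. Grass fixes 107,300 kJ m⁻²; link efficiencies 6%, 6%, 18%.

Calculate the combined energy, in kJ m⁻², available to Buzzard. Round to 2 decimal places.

Pathway 1: 3290000 × 0.11 × 0.1 × 0.15 = 5428.5 kJ m⁻²
Pathway 2: 107300 × 0.06 × 0.06 × 0.18 = 69.5304 kJ m⁻²
Total at Buzzard: 5428.5 + 69.5304 = 5498.0304 kJ m⁻²

5498.03 kJ m⁻²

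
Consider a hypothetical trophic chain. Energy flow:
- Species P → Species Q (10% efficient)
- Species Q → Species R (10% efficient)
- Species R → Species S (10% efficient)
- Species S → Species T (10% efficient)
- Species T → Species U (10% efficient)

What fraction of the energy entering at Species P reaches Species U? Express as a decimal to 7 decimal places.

0.0000100

Product of link efficiencies: 0.1 × 0.1 × 0.1 × 0.1 × 0.1 = 0.00001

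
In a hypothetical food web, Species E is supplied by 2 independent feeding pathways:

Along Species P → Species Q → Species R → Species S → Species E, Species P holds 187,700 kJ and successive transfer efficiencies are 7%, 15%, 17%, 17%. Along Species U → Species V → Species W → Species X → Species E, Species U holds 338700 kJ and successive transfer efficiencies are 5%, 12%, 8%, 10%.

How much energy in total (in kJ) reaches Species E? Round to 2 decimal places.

Via Species P: 187700 × 0.07 × 0.15 × 0.17 × 0.17 = 56.957565 kJ
Via Species U: 338700 × 0.05 × 0.12 × 0.08 × 0.1 = 16.2576 kJ
Total at Species E: 56.957565 + 16.2576 = 73.215165 kJ

73.22 kJ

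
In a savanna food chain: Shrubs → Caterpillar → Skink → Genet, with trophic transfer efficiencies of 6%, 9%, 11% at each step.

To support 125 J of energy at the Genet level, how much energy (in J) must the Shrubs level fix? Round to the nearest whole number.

Cumulative transfer efficiency: 0.06 × 0.09 × 0.11 = 0.000594
Shrubs energy = 125 / 0.000594 = 210438 J

210438 J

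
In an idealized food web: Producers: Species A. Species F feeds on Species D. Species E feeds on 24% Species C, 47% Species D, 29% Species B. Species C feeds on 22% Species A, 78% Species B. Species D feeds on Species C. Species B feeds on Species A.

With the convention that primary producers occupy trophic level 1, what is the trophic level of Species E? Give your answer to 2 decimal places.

Species B: 1 + 1 = 2
Species C: 1 + (0.22×1 + 0.78×2) = 2.78
Species D: 1 + 2.78 = 3.78
Species E: 1 + (0.24×2.78 + 0.47×3.78 + 0.29×2) = 4.0238
Species F: 1 + 3.78 = 4.78

4.02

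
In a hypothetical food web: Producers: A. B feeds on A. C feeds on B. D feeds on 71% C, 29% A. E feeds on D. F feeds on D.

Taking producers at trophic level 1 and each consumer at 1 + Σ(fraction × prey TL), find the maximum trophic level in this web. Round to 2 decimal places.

B: 1 + 1 = 2
C: 1 + 2 = 3
D: 1 + (0.71×3 + 0.29×1) = 3.42
E: 1 + 3.42 = 4.42
F: 1 + 3.42 = 4.42

4.42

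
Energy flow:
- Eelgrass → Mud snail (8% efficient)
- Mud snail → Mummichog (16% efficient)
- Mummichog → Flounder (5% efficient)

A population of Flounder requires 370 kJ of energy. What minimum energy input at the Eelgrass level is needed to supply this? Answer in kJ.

578125 kJ

Cumulative transfer efficiency: 0.08 × 0.16 × 0.05 = 0.00064
Eelgrass energy = 370 / 0.00064 = 578125 kJ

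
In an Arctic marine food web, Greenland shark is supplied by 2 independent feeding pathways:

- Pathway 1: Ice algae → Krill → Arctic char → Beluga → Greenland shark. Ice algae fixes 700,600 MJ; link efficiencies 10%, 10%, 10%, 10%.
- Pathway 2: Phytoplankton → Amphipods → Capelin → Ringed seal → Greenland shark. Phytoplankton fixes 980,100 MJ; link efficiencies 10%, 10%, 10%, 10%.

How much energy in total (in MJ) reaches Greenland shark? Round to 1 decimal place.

168.1 MJ

Pathway 1: 700600 × 0.1 × 0.1 × 0.1 × 0.1 = 70.06 MJ
Pathway 2: 980100 × 0.1 × 0.1 × 0.1 × 0.1 = 98.01 MJ
Total at Greenland shark: 70.06 + 98.01 = 168.07 MJ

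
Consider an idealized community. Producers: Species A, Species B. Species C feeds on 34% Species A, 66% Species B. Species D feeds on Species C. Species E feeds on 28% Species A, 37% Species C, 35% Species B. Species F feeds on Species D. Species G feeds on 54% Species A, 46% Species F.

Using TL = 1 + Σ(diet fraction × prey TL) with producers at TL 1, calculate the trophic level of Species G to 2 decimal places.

3.38

Species C: 1 + (0.34×1 + 0.66×1) = 2
Species D: 1 + 2 = 3
Species E: 1 + (0.28×1 + 0.37×2 + 0.35×1) = 2.37
Species F: 1 + 3 = 4
Species G: 1 + (0.54×1 + 0.46×4) = 3.38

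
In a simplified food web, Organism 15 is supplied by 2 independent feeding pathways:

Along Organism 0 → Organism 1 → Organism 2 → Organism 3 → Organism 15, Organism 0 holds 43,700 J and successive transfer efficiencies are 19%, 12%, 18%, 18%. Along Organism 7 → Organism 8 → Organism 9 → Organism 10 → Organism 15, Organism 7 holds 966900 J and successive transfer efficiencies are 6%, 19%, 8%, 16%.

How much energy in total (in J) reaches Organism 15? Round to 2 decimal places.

Via Organism 0: 43700 × 0.19 × 0.12 × 0.18 × 0.18 = 32.282064 J
Via Organism 7: 966900 × 0.06 × 0.19 × 0.08 × 0.16 = 141.090048 J
Total at Organism 15: 32.282064 + 141.090048 = 173.372112 J

173.37 J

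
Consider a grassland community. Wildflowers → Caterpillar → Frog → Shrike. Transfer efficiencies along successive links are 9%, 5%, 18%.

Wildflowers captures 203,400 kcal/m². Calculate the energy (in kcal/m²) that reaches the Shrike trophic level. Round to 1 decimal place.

Caterpillar: 203400 × 0.09 = 18306 kcal/m²
Frog: 18306 × 0.05 = 915.3 kcal/m²
Shrike: 915.3 × 0.18 = 164.754 kcal/m²

164.8 kcal/m²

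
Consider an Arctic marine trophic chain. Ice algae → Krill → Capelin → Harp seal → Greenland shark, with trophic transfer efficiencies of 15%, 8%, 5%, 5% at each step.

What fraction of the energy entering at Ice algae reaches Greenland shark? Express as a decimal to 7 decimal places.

0.0000300

Product of link efficiencies: 0.15 × 0.08 × 0.05 × 0.05 = 0.00003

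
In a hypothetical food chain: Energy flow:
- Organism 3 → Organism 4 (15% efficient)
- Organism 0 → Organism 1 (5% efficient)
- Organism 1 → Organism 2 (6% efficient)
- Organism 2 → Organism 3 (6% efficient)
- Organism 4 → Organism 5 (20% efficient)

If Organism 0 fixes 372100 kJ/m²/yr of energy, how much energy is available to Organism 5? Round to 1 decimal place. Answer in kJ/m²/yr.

2.0 kJ/m²/yr

Organism 1: 372100 × 0.05 = 18605 kJ/m²/yr
Organism 2: 18605 × 0.06 = 1116.3 kJ/m²/yr
Organism 3: 1116.3 × 0.06 = 66.978 kJ/m²/yr
Organism 4: 66.978 × 0.15 = 10.0467 kJ/m²/yr
Organism 5: 10.0467 × 0.2 = 2.00934 kJ/m²/yr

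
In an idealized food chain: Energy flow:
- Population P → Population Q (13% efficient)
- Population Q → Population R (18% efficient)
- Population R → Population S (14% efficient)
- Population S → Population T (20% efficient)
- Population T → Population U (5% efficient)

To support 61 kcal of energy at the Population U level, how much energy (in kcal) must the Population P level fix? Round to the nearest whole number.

1862027 kcal

Cumulative transfer efficiency: 0.13 × 0.18 × 0.14 × 0.2 × 0.05 = 0.00003276
Population P energy = 61 / 0.00003276 = 1862027 kcal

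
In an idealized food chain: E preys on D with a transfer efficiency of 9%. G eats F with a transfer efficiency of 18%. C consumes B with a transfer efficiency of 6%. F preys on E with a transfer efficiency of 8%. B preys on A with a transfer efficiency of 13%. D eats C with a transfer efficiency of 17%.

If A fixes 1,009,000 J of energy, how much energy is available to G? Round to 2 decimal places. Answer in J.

B: 1009000 × 0.13 = 131170 J
C: 131170 × 0.06 = 7870.2 J
D: 7870.2 × 0.17 = 1337.934 J
E: 1337.934 × 0.09 = 120.41406 J
F: 120.41406 × 0.08 = 9.6331248 J
G: 9.6331248 × 0.18 = 1.733962464 J

1.73 J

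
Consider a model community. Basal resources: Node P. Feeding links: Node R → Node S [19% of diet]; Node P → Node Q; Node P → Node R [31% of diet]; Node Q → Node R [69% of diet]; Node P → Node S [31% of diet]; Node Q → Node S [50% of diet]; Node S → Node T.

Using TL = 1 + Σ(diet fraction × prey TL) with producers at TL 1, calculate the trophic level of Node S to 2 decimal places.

Node Q: 1 + 1 = 2
Node R: 1 + (0.69×2 + 0.31×1) = 2.69
Node S: 1 + (0.31×1 + 0.5×2 + 0.19×2.69) = 2.8211
Node T: 1 + 2.8211 = 3.8211

2.82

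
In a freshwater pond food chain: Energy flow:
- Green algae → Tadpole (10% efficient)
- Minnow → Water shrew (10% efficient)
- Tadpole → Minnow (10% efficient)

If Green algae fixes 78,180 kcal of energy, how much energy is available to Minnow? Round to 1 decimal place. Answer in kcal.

Tadpole: 78180 × 0.1 = 7818 kcal
Minnow: 7818 × 0.1 = 781.8 kcal

781.8 kcal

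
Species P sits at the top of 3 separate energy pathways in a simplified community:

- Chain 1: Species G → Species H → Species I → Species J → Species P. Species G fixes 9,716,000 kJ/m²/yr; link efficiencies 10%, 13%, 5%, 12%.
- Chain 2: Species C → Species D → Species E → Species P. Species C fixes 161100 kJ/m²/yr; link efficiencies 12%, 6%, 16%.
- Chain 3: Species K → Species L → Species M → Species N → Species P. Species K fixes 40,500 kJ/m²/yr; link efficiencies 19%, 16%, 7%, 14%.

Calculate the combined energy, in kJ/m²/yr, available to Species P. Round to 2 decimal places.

955.50 kJ/m²/yr

Chain 1: 9716000 × 0.1 × 0.13 × 0.05 × 0.12 = 757.848 kJ/m²/yr
Chain 2: 161100 × 0.12 × 0.06 × 0.16 = 185.5872 kJ/m²/yr
Chain 3: 40500 × 0.19 × 0.16 × 0.07 × 0.14 = 12.06576 kJ/m²/yr
Total at Species P: 757.848 + 185.5872 + 12.06576 = 955.50096 kJ/m²/yr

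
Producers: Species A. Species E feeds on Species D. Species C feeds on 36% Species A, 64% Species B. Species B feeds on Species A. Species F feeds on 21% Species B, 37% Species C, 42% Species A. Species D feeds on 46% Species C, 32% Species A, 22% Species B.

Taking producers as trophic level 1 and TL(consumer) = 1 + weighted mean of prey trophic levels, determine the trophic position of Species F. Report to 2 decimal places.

2.82

Species B: 1 + 1 = 2
Species C: 1 + (0.36×1 + 0.64×2) = 2.64
Species D: 1 + (0.46×2.64 + 0.32×1 + 0.22×2) = 2.9744
Species E: 1 + 2.9744 = 3.9744
Species F: 1 + (0.21×2 + 0.37×2.64 + 0.42×1) = 2.8168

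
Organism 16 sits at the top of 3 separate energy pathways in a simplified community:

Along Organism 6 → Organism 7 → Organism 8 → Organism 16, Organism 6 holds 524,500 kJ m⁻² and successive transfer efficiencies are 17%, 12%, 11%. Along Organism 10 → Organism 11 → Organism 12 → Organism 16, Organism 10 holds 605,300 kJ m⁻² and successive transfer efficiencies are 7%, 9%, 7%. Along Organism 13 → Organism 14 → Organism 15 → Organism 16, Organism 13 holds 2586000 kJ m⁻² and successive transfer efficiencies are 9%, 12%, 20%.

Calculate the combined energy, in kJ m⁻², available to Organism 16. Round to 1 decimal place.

7029.7 kJ m⁻²

Via Organism 6: 524500 × 0.17 × 0.12 × 0.11 = 1176.978 kJ m⁻²
Via Organism 10: 605300 × 0.07 × 0.09 × 0.07 = 266.9373 kJ m⁻²
Via Organism 13: 2586000 × 0.09 × 0.12 × 0.2 = 5585.76 kJ m⁻²
Total at Organism 16: 1176.978 + 266.9373 + 5585.76 = 7029.6753 kJ m⁻²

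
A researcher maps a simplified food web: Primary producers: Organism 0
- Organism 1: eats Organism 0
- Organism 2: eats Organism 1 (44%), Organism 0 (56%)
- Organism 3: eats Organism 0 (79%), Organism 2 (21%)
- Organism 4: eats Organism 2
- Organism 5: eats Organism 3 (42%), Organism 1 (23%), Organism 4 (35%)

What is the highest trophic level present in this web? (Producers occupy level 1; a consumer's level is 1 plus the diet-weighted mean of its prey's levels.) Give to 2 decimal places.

3.63

Organism 1: 1 + 1 = 2
Organism 2: 1 + (0.44×2 + 0.56×1) = 2.44
Organism 3: 1 + (0.79×1 + 0.21×2.44) = 2.3024
Organism 4: 1 + 2.44 = 3.44
Organism 5: 1 + (0.42×2.3024 + 0.23×2 + 0.35×3.44) = 3.631008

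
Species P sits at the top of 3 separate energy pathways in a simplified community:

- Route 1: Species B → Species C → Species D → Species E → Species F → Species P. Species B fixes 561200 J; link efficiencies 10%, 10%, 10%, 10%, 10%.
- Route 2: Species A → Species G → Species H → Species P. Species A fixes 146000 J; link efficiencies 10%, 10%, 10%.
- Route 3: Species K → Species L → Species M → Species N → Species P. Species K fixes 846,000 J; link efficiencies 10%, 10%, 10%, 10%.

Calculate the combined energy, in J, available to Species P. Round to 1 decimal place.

Route 1: 561200 × 0.1 × 0.1 × 0.1 × 0.1 × 0.1 = 5.612 J
Route 2: 146000 × 0.1 × 0.1 × 0.1 = 146 J
Route 3: 846000 × 0.1 × 0.1 × 0.1 × 0.1 = 84.6 J
Total at Species P: 5.612 + 146 + 84.6 = 236.212 J

236.2 J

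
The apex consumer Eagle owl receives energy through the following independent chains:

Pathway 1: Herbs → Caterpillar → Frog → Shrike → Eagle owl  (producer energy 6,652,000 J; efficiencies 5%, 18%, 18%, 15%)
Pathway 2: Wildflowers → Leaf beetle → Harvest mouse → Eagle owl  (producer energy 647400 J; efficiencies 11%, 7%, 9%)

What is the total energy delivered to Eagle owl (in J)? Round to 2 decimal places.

2065.08 J

Pathway 1: 6652000 × 0.05 × 0.18 × 0.18 × 0.15 = 1616.436 J
Pathway 2: 647400 × 0.11 × 0.07 × 0.09 = 448.6482 J
Total at Eagle owl: 1616.436 + 448.6482 = 2065.0842 J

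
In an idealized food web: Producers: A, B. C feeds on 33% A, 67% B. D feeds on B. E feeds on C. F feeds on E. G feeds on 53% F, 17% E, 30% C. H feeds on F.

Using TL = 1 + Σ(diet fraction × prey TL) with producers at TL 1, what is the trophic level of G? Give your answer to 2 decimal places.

4.23

C: 1 + (0.33×1 + 0.67×1) = 2
D: 1 + 1 = 2
E: 1 + 2 = 3
F: 1 + 3 = 4
G: 1 + (0.53×4 + 0.17×3 + 0.3×2) = 4.23
H: 1 + 4 = 5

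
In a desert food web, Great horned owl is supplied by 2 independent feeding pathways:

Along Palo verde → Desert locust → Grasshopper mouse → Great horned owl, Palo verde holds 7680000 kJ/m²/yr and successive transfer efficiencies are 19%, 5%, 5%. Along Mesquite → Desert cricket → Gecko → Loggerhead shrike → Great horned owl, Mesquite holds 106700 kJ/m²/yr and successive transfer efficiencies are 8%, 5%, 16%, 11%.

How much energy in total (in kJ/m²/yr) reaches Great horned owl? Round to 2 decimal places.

Via Palo verde: 7680000 × 0.19 × 0.05 × 0.05 = 3648 kJ/m²/yr
Via Mesquite: 106700 × 0.08 × 0.05 × 0.16 × 0.11 = 7.51168 kJ/m²/yr
Total at Great horned owl: 3648 + 7.51168 = 3655.51168 kJ/m²/yr

3655.51 kJ/m²/yr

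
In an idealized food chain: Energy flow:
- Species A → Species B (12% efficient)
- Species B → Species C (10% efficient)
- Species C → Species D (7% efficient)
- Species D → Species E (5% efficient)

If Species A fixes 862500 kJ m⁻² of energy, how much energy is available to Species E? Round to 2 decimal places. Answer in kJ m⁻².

36.23 kJ m⁻²

Species B: 862500 × 0.12 = 103500 kJ m⁻²
Species C: 103500 × 0.1 = 10350 kJ m⁻²
Species D: 10350 × 0.07 = 724.5 kJ m⁻²
Species E: 724.5 × 0.05 = 36.225 kJ m⁻²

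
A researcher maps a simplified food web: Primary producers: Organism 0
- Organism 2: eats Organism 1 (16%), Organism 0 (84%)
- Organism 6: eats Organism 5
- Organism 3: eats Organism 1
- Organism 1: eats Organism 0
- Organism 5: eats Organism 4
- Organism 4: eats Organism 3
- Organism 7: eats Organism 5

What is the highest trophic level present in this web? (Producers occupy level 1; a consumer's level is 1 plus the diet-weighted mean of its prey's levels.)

Organism 1: 1 + 1 = 2
Organism 2: 1 + (0.16×2 + 0.84×1) = 2.16
Organism 3: 1 + 2 = 3
Organism 4: 1 + 3 = 4
Organism 5: 1 + 4 = 5
Organism 6: 1 + 5 = 6
Organism 7: 1 + 5 = 6

6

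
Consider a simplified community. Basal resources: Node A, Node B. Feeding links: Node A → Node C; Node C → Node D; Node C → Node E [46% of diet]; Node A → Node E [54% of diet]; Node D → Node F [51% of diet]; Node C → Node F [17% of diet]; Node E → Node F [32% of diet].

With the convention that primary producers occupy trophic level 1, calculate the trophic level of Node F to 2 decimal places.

3.66

Node C: 1 + 1 = 2
Node D: 1 + 2 = 3
Node E: 1 + (0.46×2 + 0.54×1) = 2.46
Node F: 1 + (0.51×3 + 0.17×2 + 0.32×2.46) = 3.6572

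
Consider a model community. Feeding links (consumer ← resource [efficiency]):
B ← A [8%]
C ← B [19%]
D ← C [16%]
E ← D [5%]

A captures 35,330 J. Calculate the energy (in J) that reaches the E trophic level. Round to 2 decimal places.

4.30 J

B: 35330 × 0.08 = 2826.4 J
C: 2826.4 × 0.19 = 537.016 J
D: 537.016 × 0.16 = 85.92256 J
E: 85.92256 × 0.05 = 4.296128 J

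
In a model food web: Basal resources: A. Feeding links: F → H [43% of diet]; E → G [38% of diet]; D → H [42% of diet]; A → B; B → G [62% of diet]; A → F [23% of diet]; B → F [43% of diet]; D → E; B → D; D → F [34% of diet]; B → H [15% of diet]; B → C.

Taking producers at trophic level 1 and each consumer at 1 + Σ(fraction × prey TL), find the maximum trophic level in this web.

4

B: 1 + 1 = 2
C: 1 + 2 = 3
D: 1 + 2 = 3
E: 1 + 3 = 4
F: 1 + (0.43×2 + 0.34×3 + 0.23×1) = 3.11
G: 1 + (0.38×4 + 0.62×2) = 3.76
H: 1 + (0.42×3 + 0.15×2 + 0.43×3.11) = 3.8973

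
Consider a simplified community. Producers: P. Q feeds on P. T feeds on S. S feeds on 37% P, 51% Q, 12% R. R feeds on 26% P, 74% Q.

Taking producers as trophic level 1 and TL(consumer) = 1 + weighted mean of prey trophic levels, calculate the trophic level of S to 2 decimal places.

2.72

Q: 1 + 1 = 2
R: 1 + (0.26×1 + 0.74×2) = 2.74
S: 1 + (0.37×1 + 0.51×2 + 0.12×2.74) = 2.7188
T: 1 + 2.7188 = 3.7188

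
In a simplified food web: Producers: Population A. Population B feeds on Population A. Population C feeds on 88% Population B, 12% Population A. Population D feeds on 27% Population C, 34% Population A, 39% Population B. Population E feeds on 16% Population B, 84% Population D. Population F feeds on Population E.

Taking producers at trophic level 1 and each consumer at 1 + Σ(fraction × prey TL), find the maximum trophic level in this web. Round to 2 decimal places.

4.75

Population B: 1 + 1 = 2
Population C: 1 + (0.88×2 + 0.12×1) = 2.88
Population D: 1 + (0.27×2.88 + 0.34×1 + 0.39×2) = 2.8976
Population E: 1 + (0.16×2 + 0.84×2.8976) = 3.753984
Population F: 1 + 3.753984 = 4.753984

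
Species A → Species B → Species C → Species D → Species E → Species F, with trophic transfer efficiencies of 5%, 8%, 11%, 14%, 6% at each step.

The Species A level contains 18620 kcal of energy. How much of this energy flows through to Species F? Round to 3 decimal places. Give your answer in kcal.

Species B: 18620 × 0.05 = 931 kcal
Species C: 931 × 0.08 = 74.48 kcal
Species D: 74.48 × 0.11 = 8.1928 kcal
Species E: 8.1928 × 0.14 = 1.146992 kcal
Species F: 1.146992 × 0.06 = 0.06881952 kcal

0.069 kcal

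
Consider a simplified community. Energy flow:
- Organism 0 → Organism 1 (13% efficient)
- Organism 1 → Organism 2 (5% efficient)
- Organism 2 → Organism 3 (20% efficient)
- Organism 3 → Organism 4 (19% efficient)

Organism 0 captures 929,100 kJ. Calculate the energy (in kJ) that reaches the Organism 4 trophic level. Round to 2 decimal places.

Organism 1: 929100 × 0.13 = 120783 kJ
Organism 2: 120783 × 0.05 = 6039.15 kJ
Organism 3: 6039.15 × 0.2 = 1207.83 kJ
Organism 4: 1207.83 × 0.19 = 229.4877 kJ

229.49 kJ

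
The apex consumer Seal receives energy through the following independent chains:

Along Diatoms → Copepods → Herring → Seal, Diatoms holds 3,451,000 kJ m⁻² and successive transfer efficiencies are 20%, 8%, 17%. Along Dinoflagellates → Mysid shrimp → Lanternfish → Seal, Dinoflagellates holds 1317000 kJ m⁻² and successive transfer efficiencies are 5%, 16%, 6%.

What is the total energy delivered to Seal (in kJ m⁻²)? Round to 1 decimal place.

Via Diatoms: 3451000 × 0.2 × 0.08 × 0.17 = 9386.72 kJ m⁻²
Via Dinoflagellates: 1317000 × 0.05 × 0.16 × 0.06 = 632.16 kJ m⁻²
Total at Seal: 9386.72 + 632.16 = 10018.88 kJ m⁻²

10018.9 kJ m⁻²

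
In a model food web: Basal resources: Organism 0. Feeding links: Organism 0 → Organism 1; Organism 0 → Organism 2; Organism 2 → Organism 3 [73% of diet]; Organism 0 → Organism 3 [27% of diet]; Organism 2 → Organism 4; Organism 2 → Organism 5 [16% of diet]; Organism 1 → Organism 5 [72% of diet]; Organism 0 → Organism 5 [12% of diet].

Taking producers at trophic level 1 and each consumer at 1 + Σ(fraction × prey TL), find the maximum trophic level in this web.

3

Organism 1: 1 + 1 = 2
Organism 2: 1 + 1 = 2
Organism 3: 1 + (0.73×2 + 0.27×1) = 2.73
Organism 4: 1 + 2 = 3
Organism 5: 1 + (0.16×2 + 0.72×2 + 0.12×1) = 2.88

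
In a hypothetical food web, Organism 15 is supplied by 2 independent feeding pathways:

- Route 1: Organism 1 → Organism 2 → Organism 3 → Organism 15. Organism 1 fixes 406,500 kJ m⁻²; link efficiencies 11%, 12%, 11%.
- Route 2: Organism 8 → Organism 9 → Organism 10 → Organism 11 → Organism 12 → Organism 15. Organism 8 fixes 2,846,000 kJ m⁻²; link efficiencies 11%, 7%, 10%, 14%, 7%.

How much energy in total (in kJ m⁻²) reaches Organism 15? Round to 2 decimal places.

Route 1: 406500 × 0.11 × 0.12 × 0.11 = 590.238 kJ m⁻²
Route 2: 2846000 × 0.11 × 0.07 × 0.1 × 0.14 × 0.07 = 21.475916 kJ m⁻²
Total at Organism 15: 590.238 + 21.475916 = 611.713916 kJ m⁻²

611.71 kJ m⁻²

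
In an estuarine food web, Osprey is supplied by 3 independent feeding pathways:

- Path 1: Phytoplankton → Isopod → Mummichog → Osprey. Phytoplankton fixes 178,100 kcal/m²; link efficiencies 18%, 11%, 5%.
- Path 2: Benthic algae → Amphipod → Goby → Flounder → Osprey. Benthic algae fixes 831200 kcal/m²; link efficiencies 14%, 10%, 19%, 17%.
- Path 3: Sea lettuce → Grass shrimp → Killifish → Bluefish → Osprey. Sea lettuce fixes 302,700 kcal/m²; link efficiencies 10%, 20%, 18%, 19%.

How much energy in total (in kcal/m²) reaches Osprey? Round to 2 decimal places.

759.23 kcal/m²

Path 1: 178100 × 0.18 × 0.11 × 0.05 = 176.319 kcal/m²
Path 2: 831200 × 0.14 × 0.1 × 0.19 × 0.17 = 375.86864 kcal/m²
Path 3: 302700 × 0.1 × 0.2 × 0.18 × 0.19 = 207.0468 kcal/m²
Total at Osprey: 176.319 + 375.86864 + 207.0468 = 759.23444 kcal/m²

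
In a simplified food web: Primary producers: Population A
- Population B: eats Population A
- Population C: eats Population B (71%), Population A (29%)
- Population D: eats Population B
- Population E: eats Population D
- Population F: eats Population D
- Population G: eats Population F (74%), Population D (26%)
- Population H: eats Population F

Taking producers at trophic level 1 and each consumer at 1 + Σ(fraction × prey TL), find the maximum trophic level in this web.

Population B: 1 + 1 = 2
Population C: 1 + (0.71×2 + 0.29×1) = 2.71
Population D: 1 + 2 = 3
Population E: 1 + 3 = 4
Population F: 1 + 3 = 4
Population G: 1 + (0.74×4 + 0.26×3) = 4.74
Population H: 1 + 4 = 5

5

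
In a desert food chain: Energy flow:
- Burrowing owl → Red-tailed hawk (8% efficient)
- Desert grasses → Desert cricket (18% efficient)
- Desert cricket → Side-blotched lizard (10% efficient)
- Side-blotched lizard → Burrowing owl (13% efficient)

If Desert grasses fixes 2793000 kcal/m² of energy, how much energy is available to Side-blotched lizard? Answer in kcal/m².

Desert cricket: 2793000 × 0.18 = 502740 kcal/m²
Side-blotched lizard: 502740 × 0.1 = 50274 kcal/m²

50274 kcal/m²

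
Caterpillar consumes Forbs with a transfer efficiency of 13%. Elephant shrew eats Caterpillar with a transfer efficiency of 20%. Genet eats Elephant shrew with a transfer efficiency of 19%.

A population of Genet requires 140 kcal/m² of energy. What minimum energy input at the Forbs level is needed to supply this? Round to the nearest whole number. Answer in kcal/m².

28340 kcal/m²

Cumulative transfer efficiency: 0.13 × 0.2 × 0.19 = 0.00494
Forbs energy = 140 / 0.00494 = 28340 kcal/m²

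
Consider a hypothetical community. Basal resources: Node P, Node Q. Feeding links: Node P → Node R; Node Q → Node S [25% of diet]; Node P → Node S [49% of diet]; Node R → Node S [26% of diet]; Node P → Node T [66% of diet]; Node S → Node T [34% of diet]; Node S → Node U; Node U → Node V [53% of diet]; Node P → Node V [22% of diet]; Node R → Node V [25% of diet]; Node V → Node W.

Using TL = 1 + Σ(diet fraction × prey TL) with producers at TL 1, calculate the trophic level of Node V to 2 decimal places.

Node R: 1 + 1 = 2
Node S: 1 + (0.25×1 + 0.49×1 + 0.26×2) = 2.26
Node T: 1 + (0.66×1 + 0.34×2.26) = 2.4284
Node U: 1 + 2.26 = 3.26
Node V: 1 + (0.53×3.26 + 0.22×1 + 0.25×2) = 3.4478
Node W: 1 + 3.4478 = 4.4478

3.45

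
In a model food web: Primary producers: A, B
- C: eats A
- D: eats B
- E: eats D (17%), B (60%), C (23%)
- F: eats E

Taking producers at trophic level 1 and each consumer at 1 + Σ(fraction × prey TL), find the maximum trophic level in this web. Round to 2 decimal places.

3.40

C: 1 + 1 = 2
D: 1 + 1 = 2
E: 1 + (0.17×2 + 0.6×1 + 0.23×2) = 2.4
F: 1 + 2.4 = 3.4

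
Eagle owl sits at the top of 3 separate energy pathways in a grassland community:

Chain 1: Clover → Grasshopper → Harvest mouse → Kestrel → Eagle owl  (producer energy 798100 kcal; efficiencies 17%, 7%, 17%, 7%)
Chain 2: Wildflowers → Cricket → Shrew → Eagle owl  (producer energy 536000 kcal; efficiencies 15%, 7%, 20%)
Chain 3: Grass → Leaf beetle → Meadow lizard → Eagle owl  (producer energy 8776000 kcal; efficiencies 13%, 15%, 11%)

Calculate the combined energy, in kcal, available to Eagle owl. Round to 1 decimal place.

Chain 1: 798100 × 0.17 × 0.07 × 0.17 × 0.07 = 113.018941 kcal
Chain 2: 536000 × 0.15 × 0.07 × 0.2 = 1125.6 kcal
Chain 3: 8776000 × 0.13 × 0.15 × 0.11 = 18824.52 kcal
Total at Eagle owl: 113.018941 + 1125.6 + 18824.52 = 20063.138941 kcal

20063.1 kcal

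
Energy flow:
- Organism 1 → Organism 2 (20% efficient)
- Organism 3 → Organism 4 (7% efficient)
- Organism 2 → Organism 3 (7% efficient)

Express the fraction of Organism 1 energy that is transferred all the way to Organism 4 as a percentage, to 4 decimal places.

0.0980%

Product of link efficiencies: 0.2 × 0.07 × 0.07 = 0.00098
As a percentage: 0.00098 × 100 = 0.0980%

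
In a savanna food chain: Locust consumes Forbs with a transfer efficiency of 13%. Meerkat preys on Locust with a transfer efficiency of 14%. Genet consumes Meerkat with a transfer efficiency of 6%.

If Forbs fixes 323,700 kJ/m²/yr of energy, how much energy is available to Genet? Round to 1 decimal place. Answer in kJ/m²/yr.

Locust: 323700 × 0.13 = 42081 kJ/m²/yr
Meerkat: 42081 × 0.14 = 5891.34 kJ/m²/yr
Genet: 5891.34 × 0.06 = 353.4804 kJ/m²/yr

353.5 kJ/m²/yr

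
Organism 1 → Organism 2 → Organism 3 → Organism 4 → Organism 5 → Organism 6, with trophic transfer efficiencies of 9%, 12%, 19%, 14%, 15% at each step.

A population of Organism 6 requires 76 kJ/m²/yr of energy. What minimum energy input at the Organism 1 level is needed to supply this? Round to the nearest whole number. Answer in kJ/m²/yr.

1763668 kJ/m²/yr

Cumulative transfer efficiency: 0.09 × 0.12 × 0.19 × 0.14 × 0.15 = 0.000043092
Organism 1 energy = 76 / 0.000043092 = 1763668 kJ/m²/yr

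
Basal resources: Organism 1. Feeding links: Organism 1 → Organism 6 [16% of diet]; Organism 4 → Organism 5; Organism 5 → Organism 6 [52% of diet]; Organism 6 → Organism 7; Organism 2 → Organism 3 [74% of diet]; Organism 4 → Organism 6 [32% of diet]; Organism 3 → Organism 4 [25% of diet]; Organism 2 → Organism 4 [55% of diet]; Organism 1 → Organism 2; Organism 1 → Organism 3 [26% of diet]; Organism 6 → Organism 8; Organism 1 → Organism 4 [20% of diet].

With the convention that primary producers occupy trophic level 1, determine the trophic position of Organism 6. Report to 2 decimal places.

4.19

Organism 2: 1 + 1 = 2
Organism 3: 1 + (0.26×1 + 0.74×2) = 2.74
Organism 4: 1 + (0.55×2 + 0.2×1 + 0.25×2.74) = 2.985
Organism 5: 1 + 2.985 = 3.985
Organism 6: 1 + (0.32×2.985 + 0.52×3.985 + 0.16×1) = 4.1874
Organism 7: 1 + 4.1874 = 5.1874
Organism 8: 1 + 4.1874 = 5.1874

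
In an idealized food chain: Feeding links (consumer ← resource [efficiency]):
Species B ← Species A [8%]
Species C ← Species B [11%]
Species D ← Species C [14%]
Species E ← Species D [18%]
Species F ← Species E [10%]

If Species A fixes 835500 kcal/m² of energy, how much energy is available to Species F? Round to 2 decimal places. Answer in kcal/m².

Species B: 835500 × 0.08 = 66840 kcal/m²
Species C: 66840 × 0.11 = 7352.4 kcal/m²
Species D: 7352.4 × 0.14 = 1029.336 kcal/m²
Species E: 1029.336 × 0.18 = 185.28048 kcal/m²
Species F: 185.28048 × 0.1 = 18.528048 kcal/m²

18.53 kcal/m²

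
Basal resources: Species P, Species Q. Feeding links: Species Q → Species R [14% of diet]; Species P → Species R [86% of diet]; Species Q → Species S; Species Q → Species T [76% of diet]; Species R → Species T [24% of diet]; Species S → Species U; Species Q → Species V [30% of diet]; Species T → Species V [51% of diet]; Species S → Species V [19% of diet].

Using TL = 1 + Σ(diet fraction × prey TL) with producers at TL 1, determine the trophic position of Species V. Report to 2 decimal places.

Species R: 1 + (0.14×1 + 0.86×1) = 2
Species S: 1 + 1 = 2
Species T: 1 + (0.76×1 + 0.24×2) = 2.24
Species U: 1 + 2 = 3
Species V: 1 + (0.3×1 + 0.51×2.24 + 0.19×2) = 2.8224

2.82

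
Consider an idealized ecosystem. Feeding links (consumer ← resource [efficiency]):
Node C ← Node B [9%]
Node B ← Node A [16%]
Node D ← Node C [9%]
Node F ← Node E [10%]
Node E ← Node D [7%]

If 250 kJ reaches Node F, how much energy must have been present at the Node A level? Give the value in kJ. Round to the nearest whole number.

27557319 kJ

Cumulative transfer efficiency: 0.16 × 0.09 × 0.09 × 0.07 × 0.1 = 0.000009072
Node A energy = 250 / 0.000009072 = 27557319 kJ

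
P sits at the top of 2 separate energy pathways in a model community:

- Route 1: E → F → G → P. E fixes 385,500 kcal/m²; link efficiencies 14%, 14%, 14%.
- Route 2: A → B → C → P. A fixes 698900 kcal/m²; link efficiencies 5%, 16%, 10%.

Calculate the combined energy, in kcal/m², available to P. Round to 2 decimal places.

1616.93 kcal/m²

Route 1: 385500 × 0.14 × 0.14 × 0.14 = 1057.812 kcal/m²
Route 2: 698900 × 0.05 × 0.16 × 0.1 = 559.12 kcal/m²
Total at P: 1057.812 + 559.12 = 1616.932 kcal/m²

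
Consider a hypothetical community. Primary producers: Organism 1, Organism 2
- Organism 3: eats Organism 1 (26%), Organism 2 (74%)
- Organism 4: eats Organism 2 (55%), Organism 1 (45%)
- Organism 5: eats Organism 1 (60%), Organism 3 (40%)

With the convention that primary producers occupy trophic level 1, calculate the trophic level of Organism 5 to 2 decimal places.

Organism 3: 1 + (0.26×1 + 0.74×1) = 2
Organism 4: 1 + (0.55×1 + 0.45×1) = 2
Organism 5: 1 + (0.6×1 + 0.4×2) = 2.4

2.40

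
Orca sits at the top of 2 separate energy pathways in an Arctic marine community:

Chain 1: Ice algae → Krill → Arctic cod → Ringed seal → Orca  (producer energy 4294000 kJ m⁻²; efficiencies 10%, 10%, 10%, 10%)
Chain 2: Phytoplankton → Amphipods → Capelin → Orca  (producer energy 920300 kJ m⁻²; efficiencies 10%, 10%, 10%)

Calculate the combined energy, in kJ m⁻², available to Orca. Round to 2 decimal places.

1349.70 kJ m⁻²

Chain 1: 4294000 × 0.1 × 0.1 × 0.1 × 0.1 = 429.4 kJ m⁻²
Chain 2: 920300 × 0.1 × 0.1 × 0.1 = 920.3 kJ m⁻²
Total at Orca: 429.4 + 920.3 = 1349.7 kJ m⁻²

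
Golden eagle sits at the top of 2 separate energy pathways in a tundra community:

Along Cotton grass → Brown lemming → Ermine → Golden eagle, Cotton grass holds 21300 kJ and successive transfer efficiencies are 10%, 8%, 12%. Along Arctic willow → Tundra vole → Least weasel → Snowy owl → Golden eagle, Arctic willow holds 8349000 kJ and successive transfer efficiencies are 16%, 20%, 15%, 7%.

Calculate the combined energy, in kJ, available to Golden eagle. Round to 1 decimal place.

2825.7 kJ

Via Cotton grass: 21300 × 0.1 × 0.08 × 0.12 = 20.448 kJ
Via Arctic willow: 8349000 × 0.16 × 0.2 × 0.15 × 0.07 = 2805.264 kJ
Total at Golden eagle: 20.448 + 2805.264 = 2825.712 kJ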